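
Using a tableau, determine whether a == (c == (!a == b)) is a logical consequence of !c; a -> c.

No

Initial set: {!c; (a -> c); !(a == (c == (!a == b)))}.
(a -> c): β-rule — branch into !a  //  c.
  branch 1 (add !a):
    !(a == (c == (!a == b))): β-rule — branch into a, !(c == (!a == b))  //  !a, (c == (!a == b)).
      branch 1.1 (add a, !(c == (!a == b))):
        × closes — contains both a and !a.
      branch 1.2 (add !a, (c == (!a == b))):
        (c == (!a == b)): β-rule — branch into c, (!a == b)  //  !c, !(!a == b).
          branch 1.2.1 (add c, (!a == b)):
            × closes — contains both c and !c.
          branch 1.2.2 (add !c, !(!a == b)):
            !(!a == b): β-rule — branch into !a, !b  //  !!a, b.
              branch 1.2.2.1 (add !a, !b):
                ○ open, literals {a=0, b=0, c=0}.
              branch 1.2.2.2 (add !!a, b):
                × closes — contains both a and !a.
  branch 2 (add c):
    × closes — contains both c and !c.
4 branches closed, 1 open.
An open branch gives a countermodel: a=0, b=0, c=0 (unmentioned atoms arbitrary); the premises hold there but the conclusion fails.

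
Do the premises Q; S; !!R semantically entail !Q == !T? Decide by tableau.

No

Initial set: {T Q; T S; T !!R; F (!Q == !T)}.
T !!R: drop double negation, giving T R.
F (!Q == !T): β-rule — branch into T !Q, F !T  //  F !Q, T !T.
  branch 1 (add T !Q, F !T):
    × closes — contains both Q and !Q.
  branch 2 (add F !Q, T !T):
    ○ open, literals {Q=T, R=T, S=T, T=F}.
1 branch closed, 1 open.
An open branch gives a countermodel: Q=T, R=T, S=T, T=F (unmentioned atoms arbitrary); the premises hold there but the conclusion fails.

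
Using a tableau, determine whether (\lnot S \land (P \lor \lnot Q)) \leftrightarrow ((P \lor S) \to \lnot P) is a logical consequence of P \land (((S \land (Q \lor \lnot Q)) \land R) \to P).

Initial set: {(P \land (((S \land (Q \lor \lnot Q)) \land R) \to P)); \lnot ((\lnot S \land (P \lor \lnot Q)) \leftrightarrow ((P \lor S) \to \lnot P))}.
(P \land (((S \land (Q \lor \lnot Q)) \land R) \to P)): α-rule — add P, (((S \land (Q \lor \lnot Q)) \land R) \to P).
\lnot ((\lnot S \land (P \lor \lnot Q)) \leftrightarrow ((P \lor S) \to \lnot P)): β-rule — branch into (\lnot S \land (P \lor \lnot Q)), \lnot ((P \lor S) \to \lnot P)  //  \lnot (\lnot S \land (P \lor \lnot Q)), ((P \lor S) \to \lnot P).
  branch 1 (add (\lnot S \land (P \lor \lnot Q)), \lnot ((P \lor S) \to \lnot P)):
    (\lnot S \land (P \lor \lnot Q)): α-rule — add \lnot S, (P \lor \lnot Q).
    \lnot ((P \lor S) \to \lnot P): α-rule — add (P \lor S), \lnot \lnot P.
    (((S \land (Q \lor \lnot Q)) \land R) \to P): β-rule — branch into \lnot ((S \land (Q \lor \lnot Q)) \land R)  //  P.
      branch 1.1 (add \lnot ((S \land (Q \lor \lnot Q)) \land R)):
        (P \lor \lnot Q): β-rule — branch into P  //  \lnot Q.
          branch 1.1.1 (add P):
            (P \lor S): β-rule — branch into P  //  S.
              branch 1.1.1.1 (add P):
                \lnot ((S \land (Q \lor \lnot Q)) \land R): β-rule — branch into \lnot (S \land (Q \lor \lnot Q))  //  \lnot R.
                  branch 1.1.1.1.1 (add \lnot (S \land (Q \lor \lnot Q))):
                    \lnot (S \land (Q \lor \lnot Q)): β-rule — branch into \lnot S  //  \lnot (Q \lor \lnot Q).
                      branch 1.1.1.1.1.1 (add \lnot S):
                        ○ open, literals {P=T, S=F}.
                      branch 1.1.1.1.1.2 (add \lnot (Q \lor \lnot Q)):
                        \lnot (Q \lor \lnot Q): α-rule — add \lnot Q, \lnot \lnot Q.
                        × closes — contains both Q and \lnot Q.
                  branch 1.1.1.1.2 (add \lnot R):
                    ○ open, literals {P=T, R=F, S=F}.
              branch 1.1.1.2 (add S):
                × closes — contains both S and \lnot S.
          branch 1.1.2 (add \lnot Q):
            (P \lor S): β-rule — branch into P  //  S.
              branch 1.1.2.1 (add P):
                \lnot ((S \land (Q \lor \lnot Q)) \land R): β-rule — branch into \lnot (S \land (Q \lor \lnot Q))  //  \lnot R.
                  branch 1.1.2.1.1 (add \lnot (S \land (Q \lor \lnot Q))):
                    \lnot (S \land (Q \lor \lnot Q)): β-rule — branch into \lnot S  //  \lnot (Q \lor \lnot Q).
                      branch 1.1.2.1.1.1 (add \lnot S):
                        ○ open, literals {P=T, Q=F, S=F}.
                      branch 1.1.2.1.1.2 (add \lnot (Q \lor \lnot Q)):
                        \lnot (Q \lor \lnot Q): α-rule — add \lnot Q, \lnot \lnot Q.
                        × closes — contains both Q and \lnot Q.
                  branch 1.1.2.1.2 (add \lnot R):
                    ○ open, literals {P=T, Q=F, R=F, S=F}.
              branch 1.1.2.2 (add S):
                × closes — contains both S and \lnot S.
      branch 1.2 (add P):
        (P \lor \lnot Q): β-rule — branch into P  //  \lnot Q.
          branch 1.2.1 (add P):
            (P \lor S): β-rule — branch into P  //  S.
              branch 1.2.1.1 (add P):
                ○ open, literals {P=T, S=F}.
              branch 1.2.1.2 (add S):
                × closes — contains both S and \lnot S.
          branch 1.2.2 (add \lnot Q):
            (P \lor S): β-rule — branch into P  //  S.
              branch 1.2.2.1 (add P):
                ○ open, literals {P=T, Q=F, S=F}.
              branch 1.2.2.2 (add S):
                × closes — contains both S and \lnot S.
  branch 2 (add \lnot (\lnot S \land (P \lor \lnot Q)), ((P \lor S) \to \lnot P)):
    (((S \land (Q \lor \lnot Q)) \land R) \to P): β-rule — branch into \lnot ((S \land (Q \lor \lnot Q)) \land R)  //  P.
      branch 2.1 (add \lnot ((S \land (Q \lor \lnot Q)) \land R)):
        \lnot (\lnot S \land (P \lor \lnot Q)): β-rule — branch into \lnot \lnot S  //  \lnot (P \lor \lnot Q).
          branch 2.1.1 (add \lnot \lnot S):
            ((P \lor S) \to \lnot P): β-rule — branch into \lnot (P \lor S)  //  \lnot P.
              branch 2.1.1.1 (add \lnot (P \lor S)):
                \lnot (P \lor S): α-rule — add \lnot P, \lnot S.
                × closes — contains both P and \lnot P.
              branch 2.1.1.2 (add \lnot P):
                × closes — contains both P and \lnot P.
          branch 2.1.2 (add \lnot (P \lor \lnot Q)):
            \lnot (P \lor \lnot Q): α-rule — add \lnot P, \lnot \lnot Q.
            × closes — contains both P and \lnot P.
      branch 2.2 (add P):
        \lnot (\lnot S \land (P \lor \lnot Q)): β-rule — branch into \lnot \lnot S  //  \lnot (P \lor \lnot Q).
          branch 2.2.1 (add \lnot \lnot S):
            ((P \lor S) \to \lnot P): β-rule — branch into \lnot (P \lor S)  //  \lnot P.
              branch 2.2.1.1 (add \lnot (P \lor S)):
                \lnot (P \lor S): α-rule — add \lnot P, \lnot S.
                × closes — contains both P and \lnot P.
              branch 2.2.1.2 (add \lnot P):
                × closes — contains both P and \lnot P.
          branch 2.2.2 (add \lnot (P \lor \lnot Q)):
            \lnot (P \lor \lnot Q): α-rule — add \lnot P, \lnot \lnot Q.
            × closes — contains both P and \lnot P.
12 branches closed, 6 open.
An open branch gives a countermodel: P=T, S=F (unmentioned atoms arbitrary); the premises hold there but the conclusion fails.

No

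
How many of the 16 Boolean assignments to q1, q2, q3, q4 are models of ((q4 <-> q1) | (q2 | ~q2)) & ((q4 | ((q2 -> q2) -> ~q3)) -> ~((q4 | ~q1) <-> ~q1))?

Initial set: {(((q4 <-> q1) | (q2 | ~q2)) & ((q4 | ((q2 -> q2) -> ~q3)) -> ~((q4 | ~q1) <-> ~q1)))}.
(((q4 <-> q1) | (q2 | ~q2)) & ((q4 | ((q2 -> q2) -> ~q3)) -> ~((q4 | ~q1) <-> ~q1))): α-rule — add ((q4 <-> q1) | (q2 | ~q2)), ((q4 | ((q2 -> q2) -> ~q3)) -> ~((q4 | ~q1) <-> ~q1)).
((q4 <-> q1) | (q2 | ~q2)): β-rule — branch into (q4 <-> q1)  //  (q2 | ~q2).
  branch 1 (add (q4 <-> q1)):
    ((q4 | ((q2 -> q2) -> ~q3)) -> ~((q4 | ~q1) <-> ~q1)): β-rule — branch into ~(q4 | ((q2 -> q2) -> ~q3))  //  ~((q4 | ~q1) <-> ~q1).
      branch 1.1 (add ~(q4 | ((q2 -> q2) -> ~q3))):
        ~(q4 | ((q2 -> q2) -> ~q3)): α-rule — add ~q4, ~((q2 -> q2) -> ~q3).
        ~((q2 -> q2) -> ~q3): α-rule — add (q2 -> q2), ~~q3.
        (q4 <-> q1): β-rule — branch into q4, q1  //  ~q4, ~q1.
          branch 1.1.1 (add q4, q1):
            × closes — contains both q4 and ~q4.
          branch 1.1.2 (add ~q4, ~q1):
            (q2 -> q2): β-rule — branch into ~q2  //  q2.
              branch 1.1.2.1 (add ~q2):
                ○ open, literals {q1=0, q2=0, q3=1, q4=0}.
              branch 1.1.2.2 (add q2):
                ○ open, literals {q1=0, q2=1, q3=1, q4=0}.
      branch 1.2 (add ~((q4 | ~q1) <-> ~q1)):
        (q4 <-> q1): β-rule — branch into q4, q1  //  ~q4, ~q1.
          branch 1.2.1 (add q4, q1):
            ~((q4 | ~q1) <-> ~q1): β-rule — branch into (q4 | ~q1), ~~q1  //  ~(q4 | ~q1), ~q1.
              branch 1.2.1.1 (add (q4 | ~q1), ~~q1):
                (q4 | ~q1): β-rule — branch into q4  //  ~q1.
                  branch 1.2.1.1.1 (add q4):
                    ○ open, literals {q1=1, q4=1}.
                  branch 1.2.1.1.2 (add ~q1):
                    × closes — contains both q1 and ~q1.
              branch 1.2.1.2 (add ~(q4 | ~q1), ~q1):
                × closes — contains both q1 and ~q1.
          branch 1.2.2 (add ~q4, ~q1):
            ~((q4 | ~q1) <-> ~q1): β-rule — branch into (q4 | ~q1), ~~q1  //  ~(q4 | ~q1), ~q1.
              branch 1.2.2.1 (add (q4 | ~q1), ~~q1):
                × closes — contains both q1 and ~q1.
              branch 1.2.2.2 (add ~(q4 | ~q1), ~q1):
                ~(q4 | ~q1): α-rule — add ~q4, ~~q1.
                × closes — contains both q1 and ~q1.
  branch 2 (add (q2 | ~q2)):
    ((q4 | ((q2 -> q2) -> ~q3)) -> ~((q4 | ~q1) <-> ~q1)): β-rule — branch into ~(q4 | ((q2 -> q2) -> ~q3))  //  ~((q4 | ~q1) <-> ~q1).
      branch 2.1 (add ~(q4 | ((q2 -> q2) -> ~q3))):
        ~(q4 | ((q2 -> q2) -> ~q3)): α-rule — add ~q4, ~((q2 -> q2) -> ~q3).
        ~((q2 -> q2) -> ~q3): α-rule — add (q2 -> q2), ~~q3.
        (q2 | ~q2): β-rule — branch into q2  //  ~q2.
          branch 2.1.1 (add q2):
            (q2 -> q2): β-rule — branch into ~q2  //  q2.
              branch 2.1.1.1 (add ~q2):
                × closes — contains both q2 and ~q2.
              branch 2.1.1.2 (add q2):
                ○ open, literals {q2=1, q3=1, q4=0}.
          branch 2.1.2 (add ~q2):
            (q2 -> q2): β-rule — branch into ~q2  //  q2.
              branch 2.1.2.1 (add ~q2):
                ○ open, literals {q2=0, q3=1, q4=0}.
              branch 2.1.2.2 (add q2):
                × closes — contains both q2 and ~q2.
      branch 2.2 (add ~((q4 | ~q1) <-> ~q1)):
        (q2 | ~q2): β-rule — branch into q2  //  ~q2.
          branch 2.2.1 (add q2):
            ~((q4 | ~q1) <-> ~q1): β-rule — branch into (q4 | ~q1), ~~q1  //  ~(q4 | ~q1), ~q1.
              branch 2.2.1.1 (add (q4 | ~q1), ~~q1):
                (q4 | ~q1): β-rule — branch into q4  //  ~q1.
                  branch 2.2.1.1.1 (add q4):
                    ○ open, literals {q1=1, q2=1, q4=1}.
                  branch 2.2.1.1.2 (add ~q1):
                    × closes — contains both q1 and ~q1.
              branch 2.2.1.2 (add ~(q4 | ~q1), ~q1):
                ~(q4 | ~q1): α-rule — add ~q4, ~~q1.
                × closes — contains both q1 and ~q1.
          branch 2.2.2 (add ~q2):
            ~((q4 | ~q1) <-> ~q1): β-rule — branch into (q4 | ~q1), ~~q1  //  ~(q4 | ~q1), ~q1.
              branch 2.2.2.1 (add (q4 | ~q1), ~~q1):
                (q4 | ~q1): β-rule — branch into q4  //  ~q1.
                  branch 2.2.2.1.1 (add q4):
                    ○ open, literals {q1=1, q2=0, q4=1}.
                  branch 2.2.2.1.2 (add ~q1):
                    × closes — contains both q1 and ~q1.
              branch 2.2.2.2 (add ~(q4 | ~q1), ~q1):
                ~(q4 | ~q1): α-rule — add ~q4, ~~q1.
                × closes — contains both q1 and ~q1.
11 branches closed, 7 open.
Each open branch fixes some atoms; the unmentioned ones are free. Counting distinct full assignments: branch {q1=0, q2=0, q3=1, q4=0} (none free) contributes 1 new; branch {q1=0, q2=1, q3=1, q4=0} (none free) contributes 1 new; branch {q1=1, q4=1} (q2, q3) contributes 4 new; branch {q2=1, q3=1, q4=0} (q1) contributes 1 new; branch {q2=0, q3=1, q4=0} (q1) contributes 1 new; branch {q1=1, q2=1, q4=1} (q3) contributes 0 new; branch {q1=1, q2=0, q4=1} (q3) contributes 0 new. Total: 8.

8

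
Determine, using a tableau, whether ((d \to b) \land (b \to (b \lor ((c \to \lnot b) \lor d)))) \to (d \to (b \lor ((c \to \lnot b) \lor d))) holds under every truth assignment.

Valid

Assume the negation and expand:
Initial set: {\lnot (((d \to b) \land (b \to (b \lor ((c \to \lnot b) \lor d)))) \to (d \to (b \lor ((c \to \lnot b) \lor d))))}.
\lnot (((d \to b) \land (b \to (b \lor ((c \to \lnot b) \lor d)))) \to (d \to (b \lor ((c \to \lnot b) \lor d)))): α-rule — add ((d \to b) \land (b \to (b \lor ((c \to \lnot b) \lor d)))), \lnot (d \to (b \lor ((c \to \lnot b) \lor d))).
((d \to b) \land (b \to (b \lor ((c \to \lnot b) \lor d)))): α-rule — add (d \to b), (b \to (b \lor ((c \to \lnot b) \lor d))).
\lnot (d \to (b \lor ((c \to \lnot b) \lor d))): α-rule — add d, \lnot (b \lor ((c \to \lnot b) \lor d)).
\lnot (b \lor ((c \to \lnot b) \lor d)): α-rule — add \lnot b, \lnot ((c \to \lnot b) \lor d).
\lnot ((c \to \lnot b) \lor d): α-rule — add \lnot (c \to \lnot b), \lnot d.
× closes — contains both d and \lnot d.
All 1 branch closes.
Every branch closed, so the negation is unsatisfiable and the formula is valid.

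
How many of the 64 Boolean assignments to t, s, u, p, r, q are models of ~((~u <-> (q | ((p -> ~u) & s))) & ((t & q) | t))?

Initial set: {~((~u <-> (q | ((p -> ~u) & s))) & ((t & q) | t))}.
~((~u <-> (q | ((p -> ~u) & s))) & ((t & q) | t)): β-rule — branch into ~(~u <-> (q | ((p -> ~u) & s)))  //  ~((t & q) | t).
  branch 1 (add ~(~u <-> (q | ((p -> ~u) & s)))):
    ~(~u <-> (q | ((p -> ~u) & s))): β-rule — branch into ~u, ~(q | ((p -> ~u) & s))  //  ~~u, (q | ((p -> ~u) & s)).
      branch 1.1 (add ~u, ~(q | ((p -> ~u) & s))):
        ~(q | ((p -> ~u) & s)): α-rule — add ~q, ~((p -> ~u) & s).
        ~((p -> ~u) & s): β-rule — branch into ~(p -> ~u)  //  ~s.
          branch 1.1.1 (add ~(p -> ~u)):
            ~(p -> ~u): α-rule — add p, ~~u.
            × closes — contains both u and ~u.
          branch 1.1.2 (add ~s):
            ○ open, literals {q=false, s=false, u=false}.
      branch 1.2 (add ~~u, (q | ((p -> ~u) & s))):
        (q | ((p -> ~u) & s)): β-rule — branch into q  //  ((p -> ~u) & s).
          branch 1.2.1 (add q):
            ○ open, literals {q=true, u=true}.
          branch 1.2.2 (add ((p -> ~u) & s)):
            ((p -> ~u) & s): α-rule — add (p -> ~u), s.
            (p -> ~u): β-rule — branch into ~p  //  ~u.
              branch 1.2.2.1 (add ~p):
                ○ open, literals {p=false, s=true, u=true}.
              branch 1.2.2.2 (add ~u):
                × closes — contains both u and ~u.
  branch 2 (add ~((t & q) | t)):
    ~((t & q) | t): α-rule — add ~(t & q), ~t.
    ~(t & q): β-rule — branch into ~t  //  ~q.
      branch 2.1 (add ~t):
        ○ open, literals {t=false}.
      branch 2.2 (add ~q):
        ○ open, literals {q=false, t=false}.
2 branches closed, 5 open.
Each open branch fixes some atoms; the unmentioned ones are free. Counting distinct full assignments: branch {q=false, s=false, u=false} (t, p, r) contributes 8 new; branch {q=true, u=true} (t, s, p, r) contributes 16 new; branch {p=false, s=true, u=true} (t, r, q) contributes 4 new; branch {t=false} (s, u, p, r, q) contributes 18 new; branch {q=false, t=false} (s, u, p, r) contributes 0 new. Total: 46.

46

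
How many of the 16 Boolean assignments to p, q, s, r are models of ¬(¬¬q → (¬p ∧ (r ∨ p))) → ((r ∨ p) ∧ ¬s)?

12

Initial set: {(¬(¬¬q → (¬p ∧ (r ∨ p))) → ((r ∨ p) ∧ ¬s))}.
(¬(¬¬q → (¬p ∧ (r ∨ p))) → ((r ∨ p) ∧ ¬s)): β-rule — branch into ¬¬(¬¬q → (¬p ∧ (r ∨ p)))  //  ((r ∨ p) ∧ ¬s).
  branch 1 (add ¬¬(¬¬q → (¬p ∧ (r ∨ p)))):
    ¬¬(¬¬q → (¬p ∧ (r ∨ p))): β-rule — branch into ¬¬¬q  //  (¬p ∧ (r ∨ p)).
      branch 1.1 (add ¬¬¬q):
        ¬¬¬q: drop double negation, giving ¬q.
        ○ open, literals {q=0}.
      branch 1.2 (add (¬p ∧ (r ∨ p))):
        (¬p ∧ (r ∨ p)): α-rule — add ¬p, (r ∨ p).
        (r ∨ p): β-rule — branch into r  //  p.
          branch 1.2.1 (add r):
            ○ open, literals {p=0, r=1}.
          branch 1.2.2 (add p):
            × closes — contains both p and ¬p.
  branch 2 (add ((r ∨ p) ∧ ¬s)):
    ((r ∨ p) ∧ ¬s): α-rule — add (r ∨ p), ¬s.
    (r ∨ p): β-rule — branch into r  //  p.
      branch 2.1 (add r):
        ○ open, literals {r=1, s=0}.
      branch 2.2 (add p):
        ○ open, literals {p=1, s=0}.
1 branch closed, 4 open.
Each open branch fixes some atoms; the unmentioned ones are free. Counting distinct full assignments: branch {q=0} (p, s, r) contributes 8 new; branch {p=0, r=1} (q, s) contributes 2 new; branch {r=1, s=0} (p, q) contributes 1 new; branch {p=1, s=0} (q, r) contributes 1 new. Total: 12.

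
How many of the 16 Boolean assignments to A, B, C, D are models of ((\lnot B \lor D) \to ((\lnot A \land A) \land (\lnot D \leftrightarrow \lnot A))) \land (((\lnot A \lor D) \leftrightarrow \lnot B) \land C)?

Initial set: {(((\lnot B \lor D) \to ((\lnot A \land A) \land (\lnot D \leftrightarrow \lnot A))) \land (((\lnot A \lor D) \leftrightarrow \lnot B) \land C))}.
(((\lnot B \lor D) \to ((\lnot A \land A) \land (\lnot D \leftrightarrow \lnot A))) \land (((\lnot A \lor D) \leftrightarrow \lnot B) \land C)): α-rule — add ((\lnot B \lor D) \to ((\lnot A \land A) \land (\lnot D \leftrightarrow \lnot A))), (((\lnot A \lor D) \leftrightarrow \lnot B) \land C).
(((\lnot A \lor D) \leftrightarrow \lnot B) \land C): α-rule — add ((\lnot A \lor D) \leftrightarrow \lnot B), C.
((\lnot B \lor D) \to ((\lnot A \land A) \land (\lnot D \leftrightarrow \lnot A))): β-rule — branch into \lnot (\lnot B \lor D)  //  ((\lnot A \land A) \land (\lnot D \leftrightarrow \lnot A)).
  branch 1 (add \lnot (\lnot B \lor D)):
    \lnot (\lnot B \lor D): α-rule — add \lnot \lnot B, \lnot D.
    ((\lnot A \lor D) \leftrightarrow \lnot B): β-rule — branch into (\lnot A \lor D), \lnot B  //  \lnot (\lnot A \lor D), \lnot \lnot B.
      branch 1.1 (add (\lnot A \lor D), \lnot B):
        × closes — contains both B and \lnot B.
      branch 1.2 (add \lnot (\lnot A \lor D), \lnot \lnot B):
        \lnot (\lnot A \lor D): α-rule — add \lnot \lnot A, \lnot D.
        ○ open, literals {A=T, B=T, C=T, D=F}.
  branch 2 (add ((\lnot A \land A) \land (\lnot D \leftrightarrow \lnot A))):
    ((\lnot A \land A) \land (\lnot D \leftrightarrow \lnot A)): α-rule — add (\lnot A \land A), (\lnot D \leftrightarrow \lnot A).
    (\lnot A \land A): α-rule — add \lnot A, A.
    × closes — contains both A and \lnot A.
2 branches closed, 1 open.
Each open branch fixes some atoms; the unmentioned ones are free. Counting distinct full assignments: branch {A=T, B=T, C=T, D=F} (none free) contributes 1 new. Total: 1.

1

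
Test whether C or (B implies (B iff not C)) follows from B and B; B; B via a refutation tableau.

Yes

Initial set: {(B and B); B; B; not (C or (B implies (B iff not C)))}.
(B and B): α-rule — add B, B.
not (C or (B implies (B iff not C))): α-rule — add not C, not (B implies (B iff not C)).
not (B implies (B iff not C)): α-rule — add B, not (B iff not C).
not (B iff not C): β-rule — branch into B, not not C  //  not B, not C.
  branch 1 (add B, not not C):
    × closes — contains both C and not C.
  branch 2 (add not B, not C):
    × closes — contains both B and not B.
All 2 branches close.
Every branch closed, so the premises entail the conclusion.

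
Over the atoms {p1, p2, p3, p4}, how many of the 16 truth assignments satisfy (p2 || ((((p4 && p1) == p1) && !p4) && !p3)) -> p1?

Initial set: {((p2 || ((((p4 && p1) == p1) && !p4) && !p3)) -> p1)}.
((p2 || ((((p4 && p1) == p1) && !p4) && !p3)) -> p1): β-rule — branch into !(p2 || ((((p4 && p1) == p1) && !p4) && !p3))  //  p1.
  branch 1 (add !(p2 || ((((p4 && p1) == p1) && !p4) && !p3))):
    !(p2 || ((((p4 && p1) == p1) && !p4) && !p3)): α-rule — add !p2, !((((p4 && p1) == p1) && !p4) && !p3).
    !((((p4 && p1) == p1) && !p4) && !p3): β-rule — branch into !(((p4 && p1) == p1) && !p4)  //  !!p3.
      branch 1.1 (add !(((p4 && p1) == p1) && !p4)):
        !(((p4 && p1) == p1) && !p4): β-rule — branch into !((p4 && p1) == p1)  //  !!p4.
          branch 1.1.1 (add !((p4 && p1) == p1)):
            !((p4 && p1) == p1): β-rule — branch into (p4 && p1), !p1  //  !(p4 && p1), p1.
              branch 1.1.1.1 (add (p4 && p1), !p1):
                (p4 && p1): α-rule — add p4, p1.
                × closes — contains both p1 and !p1.
              branch 1.1.1.2 (add !(p4 && p1), p1):
                !(p4 && p1): β-rule — branch into !p4  //  !p1.
                  branch 1.1.1.2.1 (add !p4):
                    ○ open, literals {p1=true, p2=false, p4=false}.
                  branch 1.1.1.2.2 (add !p1):
                    × closes — contains both p1 and !p1.
          branch 1.1.2 (add !!p4):
            ○ open, literals {p2=false, p4=true}.
      branch 1.2 (add !!p3):
        ○ open, literals {p2=false, p3=true}.
  branch 2 (add p1):
    ○ open, literals {p1=true}.
2 branches closed, 4 open.
Each open branch fixes some atoms; the unmentioned ones are free. Counting distinct full assignments: branch {p1=true, p2=false, p4=false} (p3) contributes 2 new; branch {p2=false, p4=true} (p1, p3) contributes 4 new; branch {p2=false, p3=true} (p1, p4) contributes 1 new; branch {p1=true} (p2, p3, p4) contributes 4 new. Total: 11.

11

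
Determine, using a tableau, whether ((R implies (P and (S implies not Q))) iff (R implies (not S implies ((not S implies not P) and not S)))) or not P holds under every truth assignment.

Assume the negation and expand:
Initial set: {not (((R implies (P and (S implies not Q))) iff (R implies (not S implies ((not S implies not P) and not S)))) or not P)}.
not (((R implies (P and (S implies not Q))) iff (R implies (not S implies ((not S implies not P) and not S)))) or not P): α-rule — add not ((R implies (P and (S implies not Q))) iff (R implies (not S implies ((not S implies not P) and not S)))), not not P.
not ((R implies (P and (S implies not Q))) iff (R implies (not S implies ((not S implies not P) and not S)))): β-rule — branch into (R implies (P and (S implies not Q))), not (R implies (not S implies ((not S implies not P) and not S)))  //  not (R implies (P and (S implies not Q))), (R implies (not S implies ((not S implies not P) and not S))).
  branch 1 (add (R implies (P and (S implies not Q))), not (R implies (not S implies ((not S implies not P) and not S)))):
    not (R implies (not S implies ((not S implies not P) and not S))): α-rule — add R, not (not S implies ((not S implies not P) and not S)).
    not (not S implies ((not S implies not P) and not S)): α-rule — add not S, not ((not S implies not P) and not S).
    (R implies (P and (S implies not Q))): β-rule — branch into not R  //  (P and (S implies not Q)).
      branch 1.1 (add not R):
        × closes — contains both R and not R.
      branch 1.2 (add (P and (S implies not Q))):
        (P and (S implies not Q)): α-rule — add P, (S implies not Q).
        not ((not S implies not P) and not S): β-rule — branch into not (not S implies not P)  //  not not S.
          branch 1.2.1 (add not (not S implies not P)):
            not (not S implies not P): α-rule — add not S, not not P.
            (S implies not Q): β-rule — branch into not S  //  not Q.
              branch 1.2.1.1 (add not S):
                ○ open, literals {P=1, R=1, S=0}.
              branch 1.2.1.2 (add not Q):
                ○ open, literals {P=1, Q=0, R=1, S=0}.
          branch 1.2.2 (add not not S):
            × closes — contains both S and not S.
  branch 2 (add not (R implies (P and (S implies not Q))), (R implies (not S implies ((not S implies not P) and not S)))):
    not (R implies (P and (S implies not Q))): α-rule — add R, not (P and (S implies not Q)).
    (R implies (not S implies ((not S implies not P) and not S))): β-rule — branch into not R  //  (not S implies ((not S implies not P) and not S)).
      branch 2.1 (add not R):
        × closes — contains both R and not R.
      branch 2.2 (add (not S implies ((not S implies not P) and not S))):
        not (P and (S implies not Q)): β-rule — branch into not P  //  not (S implies not Q).
          branch 2.2.1 (add not P):
            × closes — contains both P and not P.
          branch 2.2.2 (add not (S implies not Q)):
            not (S implies not Q): α-rule — add S, not not Q.
            (not S implies ((not S implies not P) and not S)): β-rule — branch into not not S  //  ((not S implies not P) and not S).
              branch 2.2.2.1 (add not not S):
                ○ open, literals {P=1, Q=1, R=1, S=1}.
              branch 2.2.2.2 (add ((not S implies not P) and not S)):
                ((not S implies not P) and not S): α-rule — add (not S implies not P), not S.
                × closes — contains both S and not S.
5 branches closed, 3 open.
An open branch gives a countermodel: P=1, R=1, S=0 (unmentioned atoms arbitrary); under it the original formula is false.

Not valid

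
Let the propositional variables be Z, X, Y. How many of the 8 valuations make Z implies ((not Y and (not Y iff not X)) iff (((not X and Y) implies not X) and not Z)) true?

7

Initial set: {(Z implies ((not Y and (not Y iff not X)) iff (((not X and Y) implies not X) and not Z)))}.
(Z implies ((not Y and (not Y iff not X)) iff (((not X and Y) implies not X) and not Z))): β-rule — branch into not Z  //  ((not Y and (not Y iff not X)) iff (((not X and Y) implies not X) and not Z)).
  branch 1 (add not Z):
    ○ open, literals {Z=0}.
  branch 2 (add ((not Y and (not Y iff not X)) iff (((not X and Y) implies not X) and not Z))):
    ((not Y and (not Y iff not X)) iff (((not X and Y) implies not X) and not Z)): β-rule — branch into (not Y and (not Y iff not X)), (((not X and Y) implies not X) and not Z)  //  not (not Y and (not Y iff not X)), not (((not X and Y) implies not X) and not Z).
      branch 2.1 (add (not Y and (not Y iff not X)), (((not X and Y) implies not X) and not Z)):
        (not Y and (not Y iff not X)): α-rule — add not Y, (not Y iff not X).
        (((not X and Y) implies not X) and not Z): α-rule — add ((not X and Y) implies not X), not Z.
        (not Y iff not X): β-rule — branch into not Y, not X  //  not not Y, not not X.
          branch 2.1.1 (add not Y, not X):
            ((not X and Y) implies not X): β-rule — branch into not (not X and Y)  //  not X.
              branch 2.1.1.1 (add not (not X and Y)):
                not (not X and Y): β-rule — branch into not not X  //  not Y.
                  branch 2.1.1.1.1 (add not not X):
                    × closes — contains both X and not X.
                  branch 2.1.1.1.2 (add not Y):
                    ○ open, literals {X=0, Y=0, Z=0}.
              branch 2.1.1.2 (add not X):
                ○ open, literals {X=0, Y=0, Z=0}.
          branch 2.1.2 (add not not Y, not not X):
            × closes — contains both Y and not Y.
      branch 2.2 (add not (not Y and (not Y iff not X)), not (((not X and Y) implies not X) and not Z)):
        not (not Y and (not Y iff not X)): β-rule — branch into not not Y  //  not (not Y iff not X).
          branch 2.2.1 (add not not Y):
            not (((not X and Y) implies not X) and not Z): β-rule — branch into not ((not X and Y) implies not X)  //  not not Z.
              branch 2.2.1.1 (add not ((not X and Y) implies not X)):
                not ((not X and Y) implies not X): α-rule — add (not X and Y), not not X.
                (not X and Y): α-rule — add not X, Y.
                × closes — contains both X and not X.
              branch 2.2.1.2 (add not not Z):
                ○ open, literals {Y=1, Z=1}.
          branch 2.2.2 (add not (not Y iff not X)):
            not (((not X and Y) implies not X) and not Z): β-rule — branch into not ((not X and Y) implies not X)  //  not not Z.
              branch 2.2.2.1 (add not ((not X and Y) implies not X)):
                not ((not X and Y) implies not X): α-rule — add (not X and Y), not not X.
                (not X and Y): α-rule — add not X, Y.
                × closes — contains both X and not X.
              branch 2.2.2.2 (add not not Z):
                not (not Y iff not X): β-rule — branch into not Y, not not X  //  not not Y, not X.
                  branch 2.2.2.2.1 (add not Y, not not X):
                    ○ open, literals {X=1, Y=0, Z=1}.
                  branch 2.2.2.2.2 (add not not Y, not X):
                    ○ open, literals {X=0, Y=1, Z=1}.
4 branches closed, 6 open.
Each open branch fixes some atoms; the unmentioned ones are free. Counting distinct full assignments: branch {Z=0} (X, Y) contributes 4 new; branch {X=0, Y=0, Z=0} (none free) contributes 0 new; branch {X=0, Y=0, Z=0} (none free) contributes 0 new; branch {Y=1, Z=1} (X) contributes 2 new; branch {X=1, Y=0, Z=1} (none free) contributes 1 new; branch {X=0, Y=1, Z=1} (none free) contributes 0 new. Total: 7.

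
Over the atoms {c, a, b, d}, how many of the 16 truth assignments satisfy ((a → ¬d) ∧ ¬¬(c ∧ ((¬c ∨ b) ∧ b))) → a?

Initial set: {(((a → ¬d) ∧ ¬¬(c ∧ ((¬c ∨ b) ∧ b))) → a)}.
(((a → ¬d) ∧ ¬¬(c ∧ ((¬c ∨ b) ∧ b))) → a): β-rule — branch into ¬((a → ¬d) ∧ ¬¬(c ∧ ((¬c ∨ b) ∧ b)))  //  a.
  branch 1 (add ¬((a → ¬d) ∧ ¬¬(c ∧ ((¬c ∨ b) ∧ b)))):
    ¬((a → ¬d) ∧ ¬¬(c ∧ ((¬c ∨ b) ∧ b))): β-rule — branch into ¬(a → ¬d)  //  ¬¬¬(c ∧ ((¬c ∨ b) ∧ b)).
      branch 1.1 (add ¬(a → ¬d)):
        ¬(a → ¬d): α-rule — add a, ¬¬d.
        ○ open, literals {a=true, d=true}.
      branch 1.2 (add ¬¬¬(c ∧ ((¬c ∨ b) ∧ b))):
        ¬¬¬(c ∧ ((¬c ∨ b) ∧ b)): drop double negation, giving ¬(c ∧ ((¬c ∨ b) ∧ b)).
        ¬(c ∧ ((¬c ∨ b) ∧ b)): β-rule — branch into ¬c  //  ¬((¬c ∨ b) ∧ b).
          branch 1.2.1 (add ¬c):
            ○ open, literals {c=false}.
          branch 1.2.2 (add ¬((¬c ∨ b) ∧ b)):
            ¬((¬c ∨ b) ∧ b): β-rule — branch into ¬(¬c ∨ b)  //  ¬b.
              branch 1.2.2.1 (add ¬(¬c ∨ b)):
                ¬(¬c ∨ b): α-rule — add ¬¬c, ¬b.
                ○ open, literals {b=false, c=true}.
              branch 1.2.2.2 (add ¬b):
                ○ open, literals {b=false}.
  branch 2 (add a):
    ○ open, literals {a=true}.
0 branches closed, 5 open.
Each open branch fixes some atoms; the unmentioned ones are free. Counting distinct full assignments: branch {a=true, d=true} (c, b) contributes 4 new; branch {c=false} (a, b, d) contributes 6 new; branch {b=false, c=true} (a, d) contributes 3 new; branch {b=false} (c, a, d) contributes 0 new; branch {a=true} (c, b, d) contributes 1 new. Total: 14.

14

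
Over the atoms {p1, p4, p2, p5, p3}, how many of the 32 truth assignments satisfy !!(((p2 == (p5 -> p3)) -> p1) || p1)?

Initial set: {T !!(((p2 == (p5 -> p3)) -> p1) || p1)}.
T !!(((p2 == (p5 -> p3)) -> p1) || p1): drop double negation, giving T (((p2 == (p5 -> p3)) -> p1) || p1).
T (((p2 == (p5 -> p3)) -> p1) || p1): β-rule — branch into T ((p2 == (p5 -> p3)) -> p1)  //  T p1.
  branch 1 (add T ((p2 == (p5 -> p3)) -> p1)):
    T ((p2 == (p5 -> p3)) -> p1): β-rule — branch into F (p2 == (p5 -> p3))  //  T p1.
      branch 1.1 (add F (p2 == (p5 -> p3))):
        F (p2 == (p5 -> p3)): β-rule — branch into T p2, F (p5 -> p3)  //  F p2, T (p5 -> p3).
          branch 1.1.1 (add T p2, F (p5 -> p3)):
            F (p5 -> p3): α-rule — add T p5, F p3.
            ○ open, literals {p2=true, p3=false, p5=true}.
          branch 1.1.2 (add F p2, T (p5 -> p3)):
            T (p5 -> p3): β-rule — branch into F p5  //  T p3.
              branch 1.1.2.1 (add F p5):
                ○ open, literals {p2=false, p5=false}.
              branch 1.1.2.2 (add T p3):
                ○ open, literals {p2=false, p3=true}.
      branch 1.2 (add T p1):
        ○ open, literals {p1=true}.
  branch 2 (add T p1):
    ○ open, literals {p1=true}.
0 branches closed, 5 open.
Each open branch fixes some atoms; the unmentioned ones are free. Counting distinct full assignments: branch {p2=true, p3=false, p5=true} (p1, p4) contributes 4 new; branch {p2=false, p5=false} (p1, p4, p3) contributes 8 new; branch {p2=false, p3=true} (p1, p4, p5) contributes 4 new; branch {p1=true} (p4, p2, p5, p3) contributes 8 new; branch {p1=true} (p4, p2, p5, p3) contributes 0 new. Total: 24.

24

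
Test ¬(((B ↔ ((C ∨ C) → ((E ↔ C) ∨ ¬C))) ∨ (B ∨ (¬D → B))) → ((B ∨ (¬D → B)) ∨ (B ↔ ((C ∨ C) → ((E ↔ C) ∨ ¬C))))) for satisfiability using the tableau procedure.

Unsatisfiable

Initial set: {T ¬(((B ↔ ((C ∨ C) → ((E ↔ C) ∨ ¬C))) ∨ (B ∨ (¬D → B))) → ((B ∨ (¬D → B)) ∨ (B ↔ ((C ∨ C) → ((E ↔ C) ∨ ¬C)))))}.
T ¬(((B ↔ ((C ∨ C) → ((E ↔ C) ∨ ¬C))) ∨ (B ∨ (¬D → B))) → ((B ∨ (¬D → B)) ∨ (B ↔ ((C ∨ C) → ((E ↔ C) ∨ ¬C))))): α-rule — add T ((B ↔ ((C ∨ C) → ((E ↔ C) ∨ ¬C))) ∨ (B ∨ (¬D → B))), F ((B ∨ (¬D → B)) ∨ (B ↔ ((C ∨ C) → ((E ↔ C) ∨ ¬C)))).
F ((B ∨ (¬D → B)) ∨ (B ↔ ((C ∨ C) → ((E ↔ C) ∨ ¬C)))): α-rule — add F (B ∨ (¬D → B)), F (B ↔ ((C ∨ C) → ((E ↔ C) ∨ ¬C))).
F (B ∨ (¬D → B)): α-rule — add F B, F (¬D → B).
F (¬D → B): α-rule — add T ¬D, F B.
T ((B ↔ ((C ∨ C) → ((E ↔ C) ∨ ¬C))) ∨ (B ∨ (¬D → B))): β-rule — branch into T (B ↔ ((C ∨ C) → ((E ↔ C) ∨ ¬C)))  //  T (B ∨ (¬D → B)).
  branch 1 (add T (B ↔ ((C ∨ C) → ((E ↔ C) ∨ ¬C)))):
    F (B ↔ ((C ∨ C) → ((E ↔ C) ∨ ¬C))): β-rule — branch into T B, F ((C ∨ C) → ((E ↔ C) ∨ ¬C))  //  F B, T ((C ∨ C) → ((E ↔ C) ∨ ¬C)).
      branch 1.1 (add T B, F ((C ∨ C) → ((E ↔ C) ∨ ¬C))):
        × closes — contains both B and ¬B.
      branch 1.2 (add F B, T ((C ∨ C) → ((E ↔ C) ∨ ¬C))):
        T (B ↔ ((C ∨ C) → ((E ↔ C) ∨ ¬C))): β-rule — branch into T B, T ((C ∨ C) → ((E ↔ C) ∨ ¬C))  //  F B, F ((C ∨ C) → ((E ↔ C) ∨ ¬C)).
          branch 1.2.1 (add T B, T ((C ∨ C) → ((E ↔ C) ∨ ¬C))):
            × closes — contains both B and ¬B.
          branch 1.2.2 (add F B, F ((C ∨ C) → ((E ↔ C) ∨ ¬C))):
            F ((C ∨ C) → ((E ↔ C) ∨ ¬C)): α-rule — add T (C ∨ C), F ((E ↔ C) ∨ ¬C).
            F ((E ↔ C) ∨ ¬C): α-rule — add F (E ↔ C), F ¬C.
            T ((C ∨ C) → ((E ↔ C) ∨ ¬C)): β-rule — branch into F (C ∨ C)  //  T ((E ↔ C) ∨ ¬C).
              branch 1.2.2.1 (add F (C ∨ C)):
                F (C ∨ C): α-rule — add F C, F C.
                × closes — contains both C and ¬C.
              branch 1.2.2.2 (add T ((E ↔ C) ∨ ¬C)):
                T (C ∨ C): β-rule — branch into T C  //  T C.
                  branch 1.2.2.2.1 (add T C):
                    F (E ↔ C): β-rule — branch into T E, F C  //  F E, T C.
                      branch 1.2.2.2.1.1 (add T E, F C):
                        × closes — contains both C and ¬C.
                      branch 1.2.2.2.1.2 (add F E, T C):
                        T ((E ↔ C) ∨ ¬C): β-rule — branch into T (E ↔ C)  //  T ¬C.
                          branch 1.2.2.2.1.2.1 (add T (E ↔ C)):
                            T (E ↔ C): β-rule — branch into T E, T C  //  F E, F C.
                              branch 1.2.2.2.1.2.1.1 (add T E, T C):
                                × closes — contains both E and ¬E.
                              branch 1.2.2.2.1.2.1.2 (add F E, F C):
                                × closes — contains both C and ¬C.
                          branch 1.2.2.2.1.2.2 (add T ¬C):
                            × closes — contains both C and ¬C.
                  branch 1.2.2.2.2 (add T C):
                    F (E ↔ C): β-rule — branch into T E, F C  //  F E, T C.
                      branch 1.2.2.2.2.1 (add T E, F C):
                        × closes — contains both C and ¬C.
                      branch 1.2.2.2.2.2 (add F E, T C):
                        T ((E ↔ C) ∨ ¬C): β-rule — branch into T (E ↔ C)  //  T ¬C.
                          branch 1.2.2.2.2.2.1 (add T (E ↔ C)):
                            T (E ↔ C): β-rule — branch into T E, T C  //  F E, F C.
                              branch 1.2.2.2.2.2.1.1 (add T E, T C):
                                × closes — contains both E and ¬E.
                              branch 1.2.2.2.2.2.1.2 (add F E, F C):
                                × closes — contains both C and ¬C.
                          branch 1.2.2.2.2.2.2 (add T ¬C):
                            × closes — contains both C and ¬C.
  branch 2 (add T (B ∨ (¬D → B))):
    F (B ↔ ((C ∨ C) → ((E ↔ C) ∨ ¬C))): β-rule — branch into T B, F ((C ∨ C) → ((E ↔ C) ∨ ¬C))  //  F B, T ((C ∨ C) → ((E ↔ C) ∨ ¬C)).
      branch 2.1 (add T B, F ((C ∨ C) → ((E ↔ C) ∨ ¬C))):
        × closes — contains both B and ¬B.
      branch 2.2 (add F B, T ((C ∨ C) → ((E ↔ C) ∨ ¬C))):
        T (B ∨ (¬D → B)): β-rule — branch into T B  //  T (¬D → B).
          branch 2.2.1 (add T B):
            × closes — contains both B and ¬B.
          branch 2.2.2 (add T (¬D → B)):
            T ((C ∨ C) → ((E ↔ C) ∨ ¬C)): β-rule — branch into F (C ∨ C)  //  T ((E ↔ C) ∨ ¬C).
              branch 2.2.2.1 (add F (C ∨ C)):
                F (C ∨ C): α-rule — add F C, F C.
                T (¬D → B): β-rule — branch into F ¬D  //  T B.
                  branch 2.2.2.1.1 (add F ¬D):
                    × closes — contains both D and ¬D.
                  branch 2.2.2.1.2 (add T B):
                    × closes — contains both B and ¬B.
              branch 2.2.2.2 (add T ((E ↔ C) ∨ ¬C)):
                T (¬D → B): β-rule — branch into F ¬D  //  T B.
                  branch 2.2.2.2.1 (add F ¬D):
                    × closes — contains both D and ¬D.
                  branch 2.2.2.2.2 (add T B):
                    × closes — contains both B and ¬B.
All 17 branches close.
Every branch closed; the formula is unsatisfiable.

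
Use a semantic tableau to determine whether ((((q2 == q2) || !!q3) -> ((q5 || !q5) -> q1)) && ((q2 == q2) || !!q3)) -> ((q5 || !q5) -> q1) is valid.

Assume the negation and expand:
Initial set: {!(((((q2 == q2) || !!q3) -> ((q5 || !q5) -> q1)) && ((q2 == q2) || !!q3)) -> ((q5 || !q5) -> q1))}.
!(((((q2 == q2) || !!q3) -> ((q5 || !q5) -> q1)) && ((q2 == q2) || !!q3)) -> ((q5 || !q5) -> q1)): α-rule — add ((((q2 == q2) || !!q3) -> ((q5 || !q5) -> q1)) && ((q2 == q2) || !!q3)), !((q5 || !q5) -> q1).
((((q2 == q2) || !!q3) -> ((q5 || !q5) -> q1)) && ((q2 == q2) || !!q3)): α-rule — add (((q2 == q2) || !!q3) -> ((q5 || !q5) -> q1)), ((q2 == q2) || !!q3).
!((q5 || !q5) -> q1): α-rule — add (q5 || !q5), !q1.
(((q2 == q2) || !!q3) -> ((q5 || !q5) -> q1)): β-rule — branch into !((q2 == q2) || !!q3)  //  ((q5 || !q5) -> q1).
  branch 1 (add !((q2 == q2) || !!q3)):
    !((q2 == q2) || !!q3): α-rule — add !(q2 == q2), !!!q3.
    !!!q3: drop double negation, giving !q3.
    ((q2 == q2) || !!q3): β-rule — branch into (q2 == q2)  //  !!q3.
      branch 1.1 (add (q2 == q2)):
        (q5 || !q5): β-rule — branch into q5  //  !q5.
          branch 1.1.1 (add q5):
            !(q2 == q2): β-rule — branch into q2, !q2  //  !q2, q2.
              branch 1.1.1.1 (add q2, !q2):
                × closes — contains both q2 and !q2.
              branch 1.1.1.2 (add !q2, q2):
                × closes — contains both q2 and !q2.
          branch 1.1.2 (add !q5):
            !(q2 == q2): β-rule — branch into q2, !q2  //  !q2, q2.
              branch 1.1.2.1 (add q2, !q2):
                × closes — contains both q2 and !q2.
              branch 1.1.2.2 (add !q2, q2):
                × closes — contains both q2 and !q2.
      branch 1.2 (add !!q3):
        !!q3: drop double negation, giving q3.
        × closes — contains both q3 and !q3.
  branch 2 (add ((q5 || !q5) -> q1)):
    ((q2 == q2) || !!q3): β-rule — branch into (q2 == q2)  //  !!q3.
      branch 2.1 (add (q2 == q2)):
        (q5 || !q5): β-rule — branch into q5  //  !q5.
          branch 2.1.1 (add q5):
            ((q5 || !q5) -> q1): β-rule — branch into !(q5 || !q5)  //  q1.
              branch 2.1.1.1 (add !(q5 || !q5)):
                !(q5 || !q5): α-rule — add !q5, !!q5.
                × closes — contains both q5 and !q5.
              branch 2.1.1.2 (add q1):
                × closes — contains both q1 and !q1.
          branch 2.1.2 (add !q5):
            ((q5 || !q5) -> q1): β-rule — branch into !(q5 || !q5)  //  q1.
              branch 2.1.2.1 (add !(q5 || !q5)):
                !(q5 || !q5): α-rule — add !q5, !!q5.
                × closes — contains both q5 and !q5.
              branch 2.1.2.2 (add q1):
                × closes — contains both q1 and !q1.
      branch 2.2 (add !!q3):
        !!q3: drop double negation, giving q3.
        (q5 || !q5): β-rule — branch into q5  //  !q5.
          branch 2.2.1 (add q5):
            ((q5 || !q5) -> q1): β-rule — branch into !(q5 || !q5)  //  q1.
              branch 2.2.1.1 (add !(q5 || !q5)):
                !(q5 || !q5): α-rule — add !q5, !!q5.
                × closes — contains both q5 and !q5.
              branch 2.2.1.2 (add q1):
                × closes — contains both q1 and !q1.
          branch 2.2.2 (add !q5):
            ((q5 || !q5) -> q1): β-rule — branch into !(q5 || !q5)  //  q1.
              branch 2.2.2.1 (add !(q5 || !q5)):
                !(q5 || !q5): α-rule — add !q5, !!q5.
                × closes — contains both q5 and !q5.
              branch 2.2.2.2 (add q1):
                × closes — contains both q1 and !q1.
All 13 branches close.
Every branch closed, so the negation is unsatisfiable and the formula is valid.

Valid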